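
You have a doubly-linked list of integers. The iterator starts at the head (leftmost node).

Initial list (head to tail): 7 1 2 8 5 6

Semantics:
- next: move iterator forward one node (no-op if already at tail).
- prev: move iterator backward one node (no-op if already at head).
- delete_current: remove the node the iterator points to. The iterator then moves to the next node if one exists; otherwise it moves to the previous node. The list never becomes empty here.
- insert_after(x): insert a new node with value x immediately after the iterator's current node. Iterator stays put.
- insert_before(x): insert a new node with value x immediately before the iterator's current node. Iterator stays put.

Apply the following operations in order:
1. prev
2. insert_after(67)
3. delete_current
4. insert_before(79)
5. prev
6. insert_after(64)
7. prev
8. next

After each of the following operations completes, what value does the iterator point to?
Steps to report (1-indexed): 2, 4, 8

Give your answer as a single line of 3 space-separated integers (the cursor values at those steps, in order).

After 1 (prev): list=[7, 1, 2, 8, 5, 6] cursor@7
After 2 (insert_after(67)): list=[7, 67, 1, 2, 8, 5, 6] cursor@7
After 3 (delete_current): list=[67, 1, 2, 8, 5, 6] cursor@67
After 4 (insert_before(79)): list=[79, 67, 1, 2, 8, 5, 6] cursor@67
After 5 (prev): list=[79, 67, 1, 2, 8, 5, 6] cursor@79
After 6 (insert_after(64)): list=[79, 64, 67, 1, 2, 8, 5, 6] cursor@79
After 7 (prev): list=[79, 64, 67, 1, 2, 8, 5, 6] cursor@79
After 8 (next): list=[79, 64, 67, 1, 2, 8, 5, 6] cursor@64

Answer: 7 67 64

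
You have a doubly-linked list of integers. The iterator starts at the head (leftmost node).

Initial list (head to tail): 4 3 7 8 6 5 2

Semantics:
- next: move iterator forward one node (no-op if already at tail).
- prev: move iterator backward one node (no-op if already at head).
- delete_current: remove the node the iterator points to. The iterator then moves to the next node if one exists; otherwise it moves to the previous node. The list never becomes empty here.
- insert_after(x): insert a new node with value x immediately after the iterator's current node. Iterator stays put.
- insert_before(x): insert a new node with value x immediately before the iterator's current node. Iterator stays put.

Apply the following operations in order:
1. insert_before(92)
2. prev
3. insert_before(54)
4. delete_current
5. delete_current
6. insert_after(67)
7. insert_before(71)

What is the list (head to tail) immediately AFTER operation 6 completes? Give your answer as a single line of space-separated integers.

After 1 (insert_before(92)): list=[92, 4, 3, 7, 8, 6, 5, 2] cursor@4
After 2 (prev): list=[92, 4, 3, 7, 8, 6, 5, 2] cursor@92
After 3 (insert_before(54)): list=[54, 92, 4, 3, 7, 8, 6, 5, 2] cursor@92
After 4 (delete_current): list=[54, 4, 3, 7, 8, 6, 5, 2] cursor@4
After 5 (delete_current): list=[54, 3, 7, 8, 6, 5, 2] cursor@3
After 6 (insert_after(67)): list=[54, 3, 67, 7, 8, 6, 5, 2] cursor@3

Answer: 54 3 67 7 8 6 5 2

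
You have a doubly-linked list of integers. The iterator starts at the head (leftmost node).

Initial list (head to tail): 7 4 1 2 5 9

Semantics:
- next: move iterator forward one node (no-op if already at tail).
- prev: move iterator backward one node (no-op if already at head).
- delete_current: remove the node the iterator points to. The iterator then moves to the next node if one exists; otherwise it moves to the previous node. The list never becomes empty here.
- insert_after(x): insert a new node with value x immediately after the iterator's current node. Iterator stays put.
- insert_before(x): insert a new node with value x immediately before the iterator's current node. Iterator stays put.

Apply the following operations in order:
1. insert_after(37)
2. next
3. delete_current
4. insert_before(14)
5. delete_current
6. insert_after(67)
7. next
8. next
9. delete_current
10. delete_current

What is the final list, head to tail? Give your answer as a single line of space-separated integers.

After 1 (insert_after(37)): list=[7, 37, 4, 1, 2, 5, 9] cursor@7
After 2 (next): list=[7, 37, 4, 1, 2, 5, 9] cursor@37
After 3 (delete_current): list=[7, 4, 1, 2, 5, 9] cursor@4
After 4 (insert_before(14)): list=[7, 14, 4, 1, 2, 5, 9] cursor@4
After 5 (delete_current): list=[7, 14, 1, 2, 5, 9] cursor@1
After 6 (insert_after(67)): list=[7, 14, 1, 67, 2, 5, 9] cursor@1
After 7 (next): list=[7, 14, 1, 67, 2, 5, 9] cursor@67
After 8 (next): list=[7, 14, 1, 67, 2, 5, 9] cursor@2
After 9 (delete_current): list=[7, 14, 1, 67, 5, 9] cursor@5
After 10 (delete_current): list=[7, 14, 1, 67, 9] cursor@9

Answer: 7 14 1 67 9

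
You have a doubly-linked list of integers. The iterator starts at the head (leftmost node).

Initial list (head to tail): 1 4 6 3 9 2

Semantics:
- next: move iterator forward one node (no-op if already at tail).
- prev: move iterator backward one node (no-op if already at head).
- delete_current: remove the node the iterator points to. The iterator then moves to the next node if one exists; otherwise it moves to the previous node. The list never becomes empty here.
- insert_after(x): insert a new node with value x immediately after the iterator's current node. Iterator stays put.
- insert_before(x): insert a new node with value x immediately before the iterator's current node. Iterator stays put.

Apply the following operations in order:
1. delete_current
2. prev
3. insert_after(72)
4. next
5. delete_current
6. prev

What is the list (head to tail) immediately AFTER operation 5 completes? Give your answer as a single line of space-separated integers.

After 1 (delete_current): list=[4, 6, 3, 9, 2] cursor@4
After 2 (prev): list=[4, 6, 3, 9, 2] cursor@4
After 3 (insert_after(72)): list=[4, 72, 6, 3, 9, 2] cursor@4
After 4 (next): list=[4, 72, 6, 3, 9, 2] cursor@72
After 5 (delete_current): list=[4, 6, 3, 9, 2] cursor@6

Answer: 4 6 3 9 2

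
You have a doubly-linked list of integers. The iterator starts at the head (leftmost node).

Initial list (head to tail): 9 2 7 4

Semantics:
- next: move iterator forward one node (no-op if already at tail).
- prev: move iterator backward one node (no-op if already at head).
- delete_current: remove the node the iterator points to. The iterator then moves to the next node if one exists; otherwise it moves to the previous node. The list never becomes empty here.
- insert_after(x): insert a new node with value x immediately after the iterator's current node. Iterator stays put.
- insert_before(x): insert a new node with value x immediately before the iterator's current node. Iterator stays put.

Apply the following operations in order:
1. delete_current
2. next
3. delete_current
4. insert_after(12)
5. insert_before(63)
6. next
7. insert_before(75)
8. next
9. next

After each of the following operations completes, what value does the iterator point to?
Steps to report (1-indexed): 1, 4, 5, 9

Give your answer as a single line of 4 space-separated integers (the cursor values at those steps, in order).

After 1 (delete_current): list=[2, 7, 4] cursor@2
After 2 (next): list=[2, 7, 4] cursor@7
After 3 (delete_current): list=[2, 4] cursor@4
After 4 (insert_after(12)): list=[2, 4, 12] cursor@4
After 5 (insert_before(63)): list=[2, 63, 4, 12] cursor@4
After 6 (next): list=[2, 63, 4, 12] cursor@12
After 7 (insert_before(75)): list=[2, 63, 4, 75, 12] cursor@12
After 8 (next): list=[2, 63, 4, 75, 12] cursor@12
After 9 (next): list=[2, 63, 4, 75, 12] cursor@12

Answer: 2 4 4 12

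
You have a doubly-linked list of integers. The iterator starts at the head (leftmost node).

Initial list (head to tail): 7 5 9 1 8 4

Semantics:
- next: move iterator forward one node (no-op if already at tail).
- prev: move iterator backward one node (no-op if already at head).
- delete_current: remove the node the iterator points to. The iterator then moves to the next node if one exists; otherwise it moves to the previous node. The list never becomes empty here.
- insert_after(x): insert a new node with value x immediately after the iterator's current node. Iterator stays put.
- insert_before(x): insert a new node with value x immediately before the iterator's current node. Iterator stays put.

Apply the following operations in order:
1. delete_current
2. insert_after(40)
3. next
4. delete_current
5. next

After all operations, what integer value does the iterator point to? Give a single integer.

After 1 (delete_current): list=[5, 9, 1, 8, 4] cursor@5
After 2 (insert_after(40)): list=[5, 40, 9, 1, 8, 4] cursor@5
After 3 (next): list=[5, 40, 9, 1, 8, 4] cursor@40
After 4 (delete_current): list=[5, 9, 1, 8, 4] cursor@9
After 5 (next): list=[5, 9, 1, 8, 4] cursor@1

Answer: 1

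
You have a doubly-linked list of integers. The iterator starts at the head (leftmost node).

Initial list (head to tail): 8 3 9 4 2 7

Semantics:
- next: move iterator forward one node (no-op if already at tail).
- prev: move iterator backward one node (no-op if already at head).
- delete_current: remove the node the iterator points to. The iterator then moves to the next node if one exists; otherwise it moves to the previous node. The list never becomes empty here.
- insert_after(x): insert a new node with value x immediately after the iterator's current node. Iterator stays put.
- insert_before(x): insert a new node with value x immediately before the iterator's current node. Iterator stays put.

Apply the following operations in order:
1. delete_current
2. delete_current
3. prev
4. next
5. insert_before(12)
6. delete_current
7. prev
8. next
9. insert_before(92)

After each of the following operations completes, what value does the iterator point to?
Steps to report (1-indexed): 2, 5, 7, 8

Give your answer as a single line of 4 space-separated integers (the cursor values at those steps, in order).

After 1 (delete_current): list=[3, 9, 4, 2, 7] cursor@3
After 2 (delete_current): list=[9, 4, 2, 7] cursor@9
After 3 (prev): list=[9, 4, 2, 7] cursor@9
After 4 (next): list=[9, 4, 2, 7] cursor@4
After 5 (insert_before(12)): list=[9, 12, 4, 2, 7] cursor@4
After 6 (delete_current): list=[9, 12, 2, 7] cursor@2
After 7 (prev): list=[9, 12, 2, 7] cursor@12
After 8 (next): list=[9, 12, 2, 7] cursor@2
After 9 (insert_before(92)): list=[9, 12, 92, 2, 7] cursor@2

Answer: 9 4 12 2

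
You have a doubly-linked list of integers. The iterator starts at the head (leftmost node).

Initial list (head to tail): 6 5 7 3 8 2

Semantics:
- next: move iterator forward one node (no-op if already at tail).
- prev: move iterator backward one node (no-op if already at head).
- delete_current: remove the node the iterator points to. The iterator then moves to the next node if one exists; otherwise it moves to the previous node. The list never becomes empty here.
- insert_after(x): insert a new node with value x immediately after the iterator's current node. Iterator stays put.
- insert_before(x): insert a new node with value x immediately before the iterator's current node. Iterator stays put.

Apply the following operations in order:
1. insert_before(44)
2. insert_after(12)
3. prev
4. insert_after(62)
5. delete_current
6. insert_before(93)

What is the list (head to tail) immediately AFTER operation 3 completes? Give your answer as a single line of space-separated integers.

After 1 (insert_before(44)): list=[44, 6, 5, 7, 3, 8, 2] cursor@6
After 2 (insert_after(12)): list=[44, 6, 12, 5, 7, 3, 8, 2] cursor@6
After 3 (prev): list=[44, 6, 12, 5, 7, 3, 8, 2] cursor@44

Answer: 44 6 12 5 7 3 8 2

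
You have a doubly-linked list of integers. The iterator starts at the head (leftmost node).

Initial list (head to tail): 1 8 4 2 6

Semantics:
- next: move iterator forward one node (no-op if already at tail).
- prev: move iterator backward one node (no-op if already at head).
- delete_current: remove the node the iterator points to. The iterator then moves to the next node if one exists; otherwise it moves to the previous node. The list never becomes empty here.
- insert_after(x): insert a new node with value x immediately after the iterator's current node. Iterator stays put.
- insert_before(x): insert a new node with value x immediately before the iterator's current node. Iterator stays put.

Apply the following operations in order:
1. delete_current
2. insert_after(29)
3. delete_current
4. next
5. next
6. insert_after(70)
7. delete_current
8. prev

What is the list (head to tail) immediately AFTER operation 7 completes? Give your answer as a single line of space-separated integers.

After 1 (delete_current): list=[8, 4, 2, 6] cursor@8
After 2 (insert_after(29)): list=[8, 29, 4, 2, 6] cursor@8
After 3 (delete_current): list=[29, 4, 2, 6] cursor@29
After 4 (next): list=[29, 4, 2, 6] cursor@4
After 5 (next): list=[29, 4, 2, 6] cursor@2
After 6 (insert_after(70)): list=[29, 4, 2, 70, 6] cursor@2
After 7 (delete_current): list=[29, 4, 70, 6] cursor@70

Answer: 29 4 70 6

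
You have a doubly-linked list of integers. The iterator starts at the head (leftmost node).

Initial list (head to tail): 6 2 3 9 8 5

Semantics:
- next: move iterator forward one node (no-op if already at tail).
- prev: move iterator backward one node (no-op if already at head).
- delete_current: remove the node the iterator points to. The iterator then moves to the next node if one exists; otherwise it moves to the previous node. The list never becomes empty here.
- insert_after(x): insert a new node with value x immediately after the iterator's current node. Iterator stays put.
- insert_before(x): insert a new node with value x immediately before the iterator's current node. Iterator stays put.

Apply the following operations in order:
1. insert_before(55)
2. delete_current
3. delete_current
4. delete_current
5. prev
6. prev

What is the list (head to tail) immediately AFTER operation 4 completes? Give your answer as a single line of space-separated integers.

After 1 (insert_before(55)): list=[55, 6, 2, 3, 9, 8, 5] cursor@6
After 2 (delete_current): list=[55, 2, 3, 9, 8, 5] cursor@2
After 3 (delete_current): list=[55, 3, 9, 8, 5] cursor@3
After 4 (delete_current): list=[55, 9, 8, 5] cursor@9

Answer: 55 9 8 5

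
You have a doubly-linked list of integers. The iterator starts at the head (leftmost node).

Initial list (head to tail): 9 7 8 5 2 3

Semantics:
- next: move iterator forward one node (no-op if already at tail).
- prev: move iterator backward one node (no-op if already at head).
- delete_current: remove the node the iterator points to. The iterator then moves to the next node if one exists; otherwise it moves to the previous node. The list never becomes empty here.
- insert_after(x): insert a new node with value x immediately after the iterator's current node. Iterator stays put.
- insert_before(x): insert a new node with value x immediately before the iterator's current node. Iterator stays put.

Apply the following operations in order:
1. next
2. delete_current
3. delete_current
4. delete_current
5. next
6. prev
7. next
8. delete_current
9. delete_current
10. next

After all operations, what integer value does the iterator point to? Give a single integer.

Answer: 9

Derivation:
After 1 (next): list=[9, 7, 8, 5, 2, 3] cursor@7
After 2 (delete_current): list=[9, 8, 5, 2, 3] cursor@8
After 3 (delete_current): list=[9, 5, 2, 3] cursor@5
After 4 (delete_current): list=[9, 2, 3] cursor@2
After 5 (next): list=[9, 2, 3] cursor@3
After 6 (prev): list=[9, 2, 3] cursor@2
After 7 (next): list=[9, 2, 3] cursor@3
After 8 (delete_current): list=[9, 2] cursor@2
After 9 (delete_current): list=[9] cursor@9
After 10 (next): list=[9] cursor@9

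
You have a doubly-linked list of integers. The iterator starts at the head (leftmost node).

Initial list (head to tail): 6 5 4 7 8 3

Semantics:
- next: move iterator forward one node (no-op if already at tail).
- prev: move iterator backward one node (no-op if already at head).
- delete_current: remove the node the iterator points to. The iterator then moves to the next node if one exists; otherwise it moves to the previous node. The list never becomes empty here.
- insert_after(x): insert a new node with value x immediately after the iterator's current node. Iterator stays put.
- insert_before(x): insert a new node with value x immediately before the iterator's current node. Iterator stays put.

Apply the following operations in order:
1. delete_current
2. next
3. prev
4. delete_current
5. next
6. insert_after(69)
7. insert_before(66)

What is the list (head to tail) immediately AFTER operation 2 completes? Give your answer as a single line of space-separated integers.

After 1 (delete_current): list=[5, 4, 7, 8, 3] cursor@5
After 2 (next): list=[5, 4, 7, 8, 3] cursor@4

Answer: 5 4 7 8 3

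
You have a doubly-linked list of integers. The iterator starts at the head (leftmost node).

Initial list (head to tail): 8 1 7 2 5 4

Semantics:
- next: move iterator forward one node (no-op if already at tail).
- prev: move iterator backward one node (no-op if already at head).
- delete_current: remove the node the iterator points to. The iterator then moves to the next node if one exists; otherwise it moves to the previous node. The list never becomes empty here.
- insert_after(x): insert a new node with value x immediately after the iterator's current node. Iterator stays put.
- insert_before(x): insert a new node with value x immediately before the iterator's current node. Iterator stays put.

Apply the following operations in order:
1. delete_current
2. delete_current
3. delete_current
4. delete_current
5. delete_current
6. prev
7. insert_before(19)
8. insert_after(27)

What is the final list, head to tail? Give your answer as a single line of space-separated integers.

Answer: 19 4 27

Derivation:
After 1 (delete_current): list=[1, 7, 2, 5, 4] cursor@1
After 2 (delete_current): list=[7, 2, 5, 4] cursor@7
After 3 (delete_current): list=[2, 5, 4] cursor@2
After 4 (delete_current): list=[5, 4] cursor@5
After 5 (delete_current): list=[4] cursor@4
After 6 (prev): list=[4] cursor@4
After 7 (insert_before(19)): list=[19, 4] cursor@4
After 8 (insert_after(27)): list=[19, 4, 27] cursor@4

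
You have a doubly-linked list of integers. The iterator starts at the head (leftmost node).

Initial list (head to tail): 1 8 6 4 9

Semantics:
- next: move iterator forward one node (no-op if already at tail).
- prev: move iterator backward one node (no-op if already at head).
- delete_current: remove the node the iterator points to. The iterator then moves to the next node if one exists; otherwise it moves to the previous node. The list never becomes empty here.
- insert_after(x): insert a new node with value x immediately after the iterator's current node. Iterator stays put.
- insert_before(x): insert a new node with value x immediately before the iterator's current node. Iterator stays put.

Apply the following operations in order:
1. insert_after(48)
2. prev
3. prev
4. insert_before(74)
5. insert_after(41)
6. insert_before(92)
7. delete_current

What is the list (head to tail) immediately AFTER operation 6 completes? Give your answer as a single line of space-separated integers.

Answer: 74 92 1 41 48 8 6 4 9

Derivation:
After 1 (insert_after(48)): list=[1, 48, 8, 6, 4, 9] cursor@1
After 2 (prev): list=[1, 48, 8, 6, 4, 9] cursor@1
After 3 (prev): list=[1, 48, 8, 6, 4, 9] cursor@1
After 4 (insert_before(74)): list=[74, 1, 48, 8, 6, 4, 9] cursor@1
After 5 (insert_after(41)): list=[74, 1, 41, 48, 8, 6, 4, 9] cursor@1
After 6 (insert_before(92)): list=[74, 92, 1, 41, 48, 8, 6, 4, 9] cursor@1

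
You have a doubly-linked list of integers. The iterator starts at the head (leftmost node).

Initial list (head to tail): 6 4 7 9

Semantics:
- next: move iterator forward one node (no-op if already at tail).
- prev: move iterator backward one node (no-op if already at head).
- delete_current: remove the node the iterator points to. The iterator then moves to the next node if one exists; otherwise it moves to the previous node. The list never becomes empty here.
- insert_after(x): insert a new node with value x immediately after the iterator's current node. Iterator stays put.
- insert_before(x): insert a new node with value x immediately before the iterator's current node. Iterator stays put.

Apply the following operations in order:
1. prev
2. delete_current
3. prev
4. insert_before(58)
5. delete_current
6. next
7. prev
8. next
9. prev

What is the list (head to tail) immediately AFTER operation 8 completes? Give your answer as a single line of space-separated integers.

Answer: 58 7 9

Derivation:
After 1 (prev): list=[6, 4, 7, 9] cursor@6
After 2 (delete_current): list=[4, 7, 9] cursor@4
After 3 (prev): list=[4, 7, 9] cursor@4
After 4 (insert_before(58)): list=[58, 4, 7, 9] cursor@4
After 5 (delete_current): list=[58, 7, 9] cursor@7
After 6 (next): list=[58, 7, 9] cursor@9
After 7 (prev): list=[58, 7, 9] cursor@7
After 8 (next): list=[58, 7, 9] cursor@9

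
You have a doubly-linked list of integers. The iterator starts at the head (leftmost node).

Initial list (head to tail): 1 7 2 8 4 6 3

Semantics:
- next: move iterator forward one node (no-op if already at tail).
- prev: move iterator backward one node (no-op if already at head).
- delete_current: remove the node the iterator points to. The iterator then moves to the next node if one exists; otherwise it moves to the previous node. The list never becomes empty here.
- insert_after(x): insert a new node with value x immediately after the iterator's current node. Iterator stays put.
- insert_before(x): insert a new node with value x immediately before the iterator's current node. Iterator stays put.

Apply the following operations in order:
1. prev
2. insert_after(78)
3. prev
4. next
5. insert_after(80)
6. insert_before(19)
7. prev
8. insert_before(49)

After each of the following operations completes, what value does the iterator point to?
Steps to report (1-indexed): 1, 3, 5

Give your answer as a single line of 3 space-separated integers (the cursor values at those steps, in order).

After 1 (prev): list=[1, 7, 2, 8, 4, 6, 3] cursor@1
After 2 (insert_after(78)): list=[1, 78, 7, 2, 8, 4, 6, 3] cursor@1
After 3 (prev): list=[1, 78, 7, 2, 8, 4, 6, 3] cursor@1
After 4 (next): list=[1, 78, 7, 2, 8, 4, 6, 3] cursor@78
After 5 (insert_after(80)): list=[1, 78, 80, 7, 2, 8, 4, 6, 3] cursor@78
After 6 (insert_before(19)): list=[1, 19, 78, 80, 7, 2, 8, 4, 6, 3] cursor@78
After 7 (prev): list=[1, 19, 78, 80, 7, 2, 8, 4, 6, 3] cursor@19
After 8 (insert_before(49)): list=[1, 49, 19, 78, 80, 7, 2, 8, 4, 6, 3] cursor@19

Answer: 1 1 78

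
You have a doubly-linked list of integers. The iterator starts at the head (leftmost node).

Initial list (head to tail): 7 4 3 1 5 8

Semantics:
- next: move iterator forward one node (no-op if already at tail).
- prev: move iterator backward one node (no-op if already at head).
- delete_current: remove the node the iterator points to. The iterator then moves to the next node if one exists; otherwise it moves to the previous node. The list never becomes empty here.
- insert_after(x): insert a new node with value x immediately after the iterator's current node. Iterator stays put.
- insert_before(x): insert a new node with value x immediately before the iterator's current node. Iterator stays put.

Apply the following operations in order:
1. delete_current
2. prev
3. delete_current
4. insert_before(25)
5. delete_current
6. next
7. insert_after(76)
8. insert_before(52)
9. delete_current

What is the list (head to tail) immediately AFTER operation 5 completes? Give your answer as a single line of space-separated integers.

Answer: 25 1 5 8

Derivation:
After 1 (delete_current): list=[4, 3, 1, 5, 8] cursor@4
After 2 (prev): list=[4, 3, 1, 5, 8] cursor@4
After 3 (delete_current): list=[3, 1, 5, 8] cursor@3
After 4 (insert_before(25)): list=[25, 3, 1, 5, 8] cursor@3
After 5 (delete_current): list=[25, 1, 5, 8] cursor@1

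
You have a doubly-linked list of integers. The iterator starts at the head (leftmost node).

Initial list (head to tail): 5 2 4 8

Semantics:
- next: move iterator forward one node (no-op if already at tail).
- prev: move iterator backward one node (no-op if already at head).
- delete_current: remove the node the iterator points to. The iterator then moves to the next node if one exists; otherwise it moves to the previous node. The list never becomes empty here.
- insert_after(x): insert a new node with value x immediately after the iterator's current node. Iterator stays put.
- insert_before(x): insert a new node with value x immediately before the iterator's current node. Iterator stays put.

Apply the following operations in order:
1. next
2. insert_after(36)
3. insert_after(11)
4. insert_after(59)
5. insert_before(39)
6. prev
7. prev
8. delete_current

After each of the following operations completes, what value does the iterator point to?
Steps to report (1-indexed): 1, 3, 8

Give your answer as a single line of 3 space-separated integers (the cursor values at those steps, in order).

After 1 (next): list=[5, 2, 4, 8] cursor@2
After 2 (insert_after(36)): list=[5, 2, 36, 4, 8] cursor@2
After 3 (insert_after(11)): list=[5, 2, 11, 36, 4, 8] cursor@2
After 4 (insert_after(59)): list=[5, 2, 59, 11, 36, 4, 8] cursor@2
After 5 (insert_before(39)): list=[5, 39, 2, 59, 11, 36, 4, 8] cursor@2
After 6 (prev): list=[5, 39, 2, 59, 11, 36, 4, 8] cursor@39
After 7 (prev): list=[5, 39, 2, 59, 11, 36, 4, 8] cursor@5
After 8 (delete_current): list=[39, 2, 59, 11, 36, 4, 8] cursor@39

Answer: 2 2 39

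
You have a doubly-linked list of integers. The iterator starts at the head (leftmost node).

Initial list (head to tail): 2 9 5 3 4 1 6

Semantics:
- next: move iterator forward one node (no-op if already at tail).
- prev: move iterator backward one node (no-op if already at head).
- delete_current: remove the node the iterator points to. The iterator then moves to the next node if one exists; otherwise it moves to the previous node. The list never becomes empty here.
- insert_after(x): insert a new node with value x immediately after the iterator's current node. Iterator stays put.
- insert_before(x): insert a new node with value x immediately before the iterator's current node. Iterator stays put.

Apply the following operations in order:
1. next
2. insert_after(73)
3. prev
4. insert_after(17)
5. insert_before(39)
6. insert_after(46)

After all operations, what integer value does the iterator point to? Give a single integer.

Answer: 2

Derivation:
After 1 (next): list=[2, 9, 5, 3, 4, 1, 6] cursor@9
After 2 (insert_after(73)): list=[2, 9, 73, 5, 3, 4, 1, 6] cursor@9
After 3 (prev): list=[2, 9, 73, 5, 3, 4, 1, 6] cursor@2
After 4 (insert_after(17)): list=[2, 17, 9, 73, 5, 3, 4, 1, 6] cursor@2
After 5 (insert_before(39)): list=[39, 2, 17, 9, 73, 5, 3, 4, 1, 6] cursor@2
After 6 (insert_after(46)): list=[39, 2, 46, 17, 9, 73, 5, 3, 4, 1, 6] cursor@2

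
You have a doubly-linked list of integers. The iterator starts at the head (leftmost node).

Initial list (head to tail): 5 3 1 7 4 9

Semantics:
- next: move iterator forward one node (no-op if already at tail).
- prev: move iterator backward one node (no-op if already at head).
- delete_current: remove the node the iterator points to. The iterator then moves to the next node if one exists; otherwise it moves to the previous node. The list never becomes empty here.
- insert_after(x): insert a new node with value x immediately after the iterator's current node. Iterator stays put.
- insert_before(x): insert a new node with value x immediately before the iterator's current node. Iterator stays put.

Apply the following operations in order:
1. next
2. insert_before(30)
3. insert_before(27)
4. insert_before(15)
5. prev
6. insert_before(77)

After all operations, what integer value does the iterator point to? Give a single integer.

After 1 (next): list=[5, 3, 1, 7, 4, 9] cursor@3
After 2 (insert_before(30)): list=[5, 30, 3, 1, 7, 4, 9] cursor@3
After 3 (insert_before(27)): list=[5, 30, 27, 3, 1, 7, 4, 9] cursor@3
After 4 (insert_before(15)): list=[5, 30, 27, 15, 3, 1, 7, 4, 9] cursor@3
After 5 (prev): list=[5, 30, 27, 15, 3, 1, 7, 4, 9] cursor@15
After 6 (insert_before(77)): list=[5, 30, 27, 77, 15, 3, 1, 7, 4, 9] cursor@15

Answer: 15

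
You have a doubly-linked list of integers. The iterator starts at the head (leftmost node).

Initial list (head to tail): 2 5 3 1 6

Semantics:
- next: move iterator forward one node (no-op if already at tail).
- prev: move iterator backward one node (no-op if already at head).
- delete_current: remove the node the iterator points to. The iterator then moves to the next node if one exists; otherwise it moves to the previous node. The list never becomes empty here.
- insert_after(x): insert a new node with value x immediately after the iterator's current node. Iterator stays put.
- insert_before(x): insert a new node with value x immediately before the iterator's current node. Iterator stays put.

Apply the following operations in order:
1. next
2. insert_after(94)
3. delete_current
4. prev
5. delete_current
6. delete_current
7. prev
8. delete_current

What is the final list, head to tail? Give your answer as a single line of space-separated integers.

Answer: 1 6

Derivation:
After 1 (next): list=[2, 5, 3, 1, 6] cursor@5
After 2 (insert_after(94)): list=[2, 5, 94, 3, 1, 6] cursor@5
After 3 (delete_current): list=[2, 94, 3, 1, 6] cursor@94
After 4 (prev): list=[2, 94, 3, 1, 6] cursor@2
After 5 (delete_current): list=[94, 3, 1, 6] cursor@94
After 6 (delete_current): list=[3, 1, 6] cursor@3
After 7 (prev): list=[3, 1, 6] cursor@3
After 8 (delete_current): list=[1, 6] cursor@1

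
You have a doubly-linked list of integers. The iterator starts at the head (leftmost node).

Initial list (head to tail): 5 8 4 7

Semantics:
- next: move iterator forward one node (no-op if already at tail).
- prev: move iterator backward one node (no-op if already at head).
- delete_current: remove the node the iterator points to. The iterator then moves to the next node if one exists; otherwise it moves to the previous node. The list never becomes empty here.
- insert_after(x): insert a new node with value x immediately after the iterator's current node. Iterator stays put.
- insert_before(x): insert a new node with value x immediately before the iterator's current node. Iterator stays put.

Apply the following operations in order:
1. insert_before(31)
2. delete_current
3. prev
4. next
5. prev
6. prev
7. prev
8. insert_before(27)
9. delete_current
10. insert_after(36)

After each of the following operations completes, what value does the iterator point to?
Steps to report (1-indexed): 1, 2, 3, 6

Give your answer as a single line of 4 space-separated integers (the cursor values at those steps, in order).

Answer: 5 8 31 31

Derivation:
After 1 (insert_before(31)): list=[31, 5, 8, 4, 7] cursor@5
After 2 (delete_current): list=[31, 8, 4, 7] cursor@8
After 3 (prev): list=[31, 8, 4, 7] cursor@31
After 4 (next): list=[31, 8, 4, 7] cursor@8
After 5 (prev): list=[31, 8, 4, 7] cursor@31
After 6 (prev): list=[31, 8, 4, 7] cursor@31
After 7 (prev): list=[31, 8, 4, 7] cursor@31
After 8 (insert_before(27)): list=[27, 31, 8, 4, 7] cursor@31
After 9 (delete_current): list=[27, 8, 4, 7] cursor@8
After 10 (insert_after(36)): list=[27, 8, 36, 4, 7] cursor@8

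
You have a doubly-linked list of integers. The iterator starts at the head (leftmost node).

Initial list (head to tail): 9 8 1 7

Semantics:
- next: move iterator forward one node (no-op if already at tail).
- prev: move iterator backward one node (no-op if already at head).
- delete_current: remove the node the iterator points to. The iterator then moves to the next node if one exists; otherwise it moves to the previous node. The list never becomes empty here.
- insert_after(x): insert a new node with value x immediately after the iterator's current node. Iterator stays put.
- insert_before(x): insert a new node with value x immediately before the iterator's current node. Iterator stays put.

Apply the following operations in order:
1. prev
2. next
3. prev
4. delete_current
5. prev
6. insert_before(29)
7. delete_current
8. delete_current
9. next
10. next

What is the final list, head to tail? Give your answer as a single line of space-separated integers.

After 1 (prev): list=[9, 8, 1, 7] cursor@9
After 2 (next): list=[9, 8, 1, 7] cursor@8
After 3 (prev): list=[9, 8, 1, 7] cursor@9
After 4 (delete_current): list=[8, 1, 7] cursor@8
After 5 (prev): list=[8, 1, 7] cursor@8
After 6 (insert_before(29)): list=[29, 8, 1, 7] cursor@8
After 7 (delete_current): list=[29, 1, 7] cursor@1
After 8 (delete_current): list=[29, 7] cursor@7
After 9 (next): list=[29, 7] cursor@7
After 10 (next): list=[29, 7] cursor@7

Answer: 29 7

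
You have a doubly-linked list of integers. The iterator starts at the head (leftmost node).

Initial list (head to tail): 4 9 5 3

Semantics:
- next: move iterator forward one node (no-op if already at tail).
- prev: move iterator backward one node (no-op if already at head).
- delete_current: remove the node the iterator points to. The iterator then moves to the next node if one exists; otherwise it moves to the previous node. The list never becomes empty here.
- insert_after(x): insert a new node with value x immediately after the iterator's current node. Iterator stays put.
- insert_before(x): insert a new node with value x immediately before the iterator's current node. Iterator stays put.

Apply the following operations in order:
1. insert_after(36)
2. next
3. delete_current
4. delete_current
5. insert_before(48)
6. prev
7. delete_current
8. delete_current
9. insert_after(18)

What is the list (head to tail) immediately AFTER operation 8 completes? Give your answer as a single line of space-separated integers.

After 1 (insert_after(36)): list=[4, 36, 9, 5, 3] cursor@4
After 2 (next): list=[4, 36, 9, 5, 3] cursor@36
After 3 (delete_current): list=[4, 9, 5, 3] cursor@9
After 4 (delete_current): list=[4, 5, 3] cursor@5
After 5 (insert_before(48)): list=[4, 48, 5, 3] cursor@5
After 6 (prev): list=[4, 48, 5, 3] cursor@48
After 7 (delete_current): list=[4, 5, 3] cursor@5
After 8 (delete_current): list=[4, 3] cursor@3

Answer: 4 3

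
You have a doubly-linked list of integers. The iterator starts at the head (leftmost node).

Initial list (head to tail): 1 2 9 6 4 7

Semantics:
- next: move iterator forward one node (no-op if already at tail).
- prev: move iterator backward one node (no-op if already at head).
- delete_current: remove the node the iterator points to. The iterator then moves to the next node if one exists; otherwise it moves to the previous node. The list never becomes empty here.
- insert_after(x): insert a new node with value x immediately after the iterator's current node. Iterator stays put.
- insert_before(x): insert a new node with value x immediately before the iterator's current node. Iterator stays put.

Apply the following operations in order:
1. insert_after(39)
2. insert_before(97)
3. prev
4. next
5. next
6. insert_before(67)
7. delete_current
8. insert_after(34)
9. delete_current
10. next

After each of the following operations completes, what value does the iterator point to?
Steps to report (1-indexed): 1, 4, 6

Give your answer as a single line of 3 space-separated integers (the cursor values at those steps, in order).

Answer: 1 1 39

Derivation:
After 1 (insert_after(39)): list=[1, 39, 2, 9, 6, 4, 7] cursor@1
After 2 (insert_before(97)): list=[97, 1, 39, 2, 9, 6, 4, 7] cursor@1
After 3 (prev): list=[97, 1, 39, 2, 9, 6, 4, 7] cursor@97
After 4 (next): list=[97, 1, 39, 2, 9, 6, 4, 7] cursor@1
After 5 (next): list=[97, 1, 39, 2, 9, 6, 4, 7] cursor@39
After 6 (insert_before(67)): list=[97, 1, 67, 39, 2, 9, 6, 4, 7] cursor@39
After 7 (delete_current): list=[97, 1, 67, 2, 9, 6, 4, 7] cursor@2
After 8 (insert_after(34)): list=[97, 1, 67, 2, 34, 9, 6, 4, 7] cursor@2
After 9 (delete_current): list=[97, 1, 67, 34, 9, 6, 4, 7] cursor@34
After 10 (next): list=[97, 1, 67, 34, 9, 6, 4, 7] cursor@9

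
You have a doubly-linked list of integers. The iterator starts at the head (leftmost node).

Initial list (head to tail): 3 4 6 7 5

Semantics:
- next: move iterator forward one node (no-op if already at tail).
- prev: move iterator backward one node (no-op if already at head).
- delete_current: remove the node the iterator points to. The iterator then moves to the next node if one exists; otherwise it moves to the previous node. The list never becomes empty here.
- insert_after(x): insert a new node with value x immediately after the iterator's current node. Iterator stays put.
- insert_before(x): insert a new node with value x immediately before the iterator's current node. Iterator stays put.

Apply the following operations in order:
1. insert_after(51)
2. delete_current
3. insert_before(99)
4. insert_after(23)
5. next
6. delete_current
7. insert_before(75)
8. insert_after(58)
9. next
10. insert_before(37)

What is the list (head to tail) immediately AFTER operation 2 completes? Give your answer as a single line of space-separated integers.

Answer: 51 4 6 7 5

Derivation:
After 1 (insert_after(51)): list=[3, 51, 4, 6, 7, 5] cursor@3
After 2 (delete_current): list=[51, 4, 6, 7, 5] cursor@51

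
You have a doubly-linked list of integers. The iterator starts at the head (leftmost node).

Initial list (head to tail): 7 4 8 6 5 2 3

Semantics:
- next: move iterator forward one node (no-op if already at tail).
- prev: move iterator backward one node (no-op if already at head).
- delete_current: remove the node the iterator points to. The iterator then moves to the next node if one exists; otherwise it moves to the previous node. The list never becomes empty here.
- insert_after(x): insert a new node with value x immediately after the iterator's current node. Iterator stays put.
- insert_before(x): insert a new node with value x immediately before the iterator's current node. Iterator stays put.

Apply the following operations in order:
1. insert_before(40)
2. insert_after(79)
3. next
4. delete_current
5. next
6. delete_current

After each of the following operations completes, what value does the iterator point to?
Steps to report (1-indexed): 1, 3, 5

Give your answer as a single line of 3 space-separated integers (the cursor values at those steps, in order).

Answer: 7 79 8

Derivation:
After 1 (insert_before(40)): list=[40, 7, 4, 8, 6, 5, 2, 3] cursor@7
After 2 (insert_after(79)): list=[40, 7, 79, 4, 8, 6, 5, 2, 3] cursor@7
After 3 (next): list=[40, 7, 79, 4, 8, 6, 5, 2, 3] cursor@79
After 4 (delete_current): list=[40, 7, 4, 8, 6, 5, 2, 3] cursor@4
After 5 (next): list=[40, 7, 4, 8, 6, 5, 2, 3] cursor@8
After 6 (delete_current): list=[40, 7, 4, 6, 5, 2, 3] cursor@6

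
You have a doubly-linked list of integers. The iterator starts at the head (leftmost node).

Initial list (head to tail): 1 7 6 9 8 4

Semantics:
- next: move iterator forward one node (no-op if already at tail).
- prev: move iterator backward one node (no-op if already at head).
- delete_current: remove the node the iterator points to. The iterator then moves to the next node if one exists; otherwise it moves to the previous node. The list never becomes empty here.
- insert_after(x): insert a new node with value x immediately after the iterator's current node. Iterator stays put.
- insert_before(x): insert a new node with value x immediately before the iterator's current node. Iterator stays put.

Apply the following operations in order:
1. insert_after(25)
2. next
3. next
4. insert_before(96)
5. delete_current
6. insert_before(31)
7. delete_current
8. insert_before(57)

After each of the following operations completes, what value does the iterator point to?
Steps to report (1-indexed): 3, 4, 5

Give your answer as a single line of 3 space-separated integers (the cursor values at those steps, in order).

After 1 (insert_after(25)): list=[1, 25, 7, 6, 9, 8, 4] cursor@1
After 2 (next): list=[1, 25, 7, 6, 9, 8, 4] cursor@25
After 3 (next): list=[1, 25, 7, 6, 9, 8, 4] cursor@7
After 4 (insert_before(96)): list=[1, 25, 96, 7, 6, 9, 8, 4] cursor@7
After 5 (delete_current): list=[1, 25, 96, 6, 9, 8, 4] cursor@6
After 6 (insert_before(31)): list=[1, 25, 96, 31, 6, 9, 8, 4] cursor@6
After 7 (delete_current): list=[1, 25, 96, 31, 9, 8, 4] cursor@9
After 8 (insert_before(57)): list=[1, 25, 96, 31, 57, 9, 8, 4] cursor@9

Answer: 7 7 6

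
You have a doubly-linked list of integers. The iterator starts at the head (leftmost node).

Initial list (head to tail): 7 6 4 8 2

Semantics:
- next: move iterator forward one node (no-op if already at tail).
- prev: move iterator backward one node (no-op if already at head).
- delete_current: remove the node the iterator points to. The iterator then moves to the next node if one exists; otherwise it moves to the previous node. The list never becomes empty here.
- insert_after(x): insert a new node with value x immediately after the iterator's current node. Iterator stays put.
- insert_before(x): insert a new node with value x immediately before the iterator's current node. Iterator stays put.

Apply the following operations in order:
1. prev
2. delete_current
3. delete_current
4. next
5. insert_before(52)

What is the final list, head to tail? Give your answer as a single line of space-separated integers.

Answer: 4 52 8 2

Derivation:
After 1 (prev): list=[7, 6, 4, 8, 2] cursor@7
After 2 (delete_current): list=[6, 4, 8, 2] cursor@6
After 3 (delete_current): list=[4, 8, 2] cursor@4
After 4 (next): list=[4, 8, 2] cursor@8
After 5 (insert_before(52)): list=[4, 52, 8, 2] cursor@8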